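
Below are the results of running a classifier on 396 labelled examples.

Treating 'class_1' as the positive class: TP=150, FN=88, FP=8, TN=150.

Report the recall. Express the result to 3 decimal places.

Recall = TP/(TP+FN) = 150/(150+88) = 150/238 = 0.630

0.630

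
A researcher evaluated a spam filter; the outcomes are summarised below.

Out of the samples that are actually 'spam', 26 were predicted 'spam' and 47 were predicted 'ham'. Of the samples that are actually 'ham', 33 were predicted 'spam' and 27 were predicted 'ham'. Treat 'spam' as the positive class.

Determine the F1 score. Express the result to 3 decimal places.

0.394

Precision = TP/(TP+FP) = 26/59 = 0.4407
Recall = TP/(TP+FN) = 26/73 = 0.3562
F1 = 2·TP/(2·TP+FP+FN) = 52/132 = 0.394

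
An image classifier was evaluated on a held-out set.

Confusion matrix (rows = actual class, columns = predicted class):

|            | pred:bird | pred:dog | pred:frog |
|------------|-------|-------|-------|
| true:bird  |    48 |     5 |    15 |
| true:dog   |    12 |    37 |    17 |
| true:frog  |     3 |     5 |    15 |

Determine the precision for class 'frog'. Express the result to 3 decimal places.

0.319

One-vs-rest for 'frog': TP = diagonal; FP = other classes predicted 'frog'; FN = 'frog' predicted as other.
precision = TP/(TP+FP).
frog: TP=15, FP=15+17=32 → 15/47 = 0.3191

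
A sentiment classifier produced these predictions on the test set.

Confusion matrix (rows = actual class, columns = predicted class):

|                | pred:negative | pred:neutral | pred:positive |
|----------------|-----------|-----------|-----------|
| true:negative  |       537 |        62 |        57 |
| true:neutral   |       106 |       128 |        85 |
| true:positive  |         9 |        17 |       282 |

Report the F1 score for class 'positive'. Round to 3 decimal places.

Treat 'positive' as positive and all other classes as negative.
F1 score = 2·TP/(2·TP+FP+FN).
positive: TP=282, FP=57+85=142, FN=9+17=26 → 564/732 = 0.7705

0.770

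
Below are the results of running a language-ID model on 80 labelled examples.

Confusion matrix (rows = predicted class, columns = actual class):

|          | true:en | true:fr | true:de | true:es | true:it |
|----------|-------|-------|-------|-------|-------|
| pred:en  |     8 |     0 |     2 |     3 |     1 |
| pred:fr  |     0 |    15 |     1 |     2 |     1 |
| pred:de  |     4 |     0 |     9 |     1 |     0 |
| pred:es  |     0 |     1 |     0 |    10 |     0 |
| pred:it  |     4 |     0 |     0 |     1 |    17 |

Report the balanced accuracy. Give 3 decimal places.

0.734

Balanced accuracy = mean of per-class recall.
  en: recall = 8/16 = 0.5000
  fr: recall = 15/16 = 0.9375
  de: recall = 9/12 = 0.7500
  es: recall = 10/17 = 0.5882
  it: recall = 17/19 = 0.8947
Mean = (0.5000 + 0.9375 + 0.7500 + 0.5882 + 0.8947) / 5 = 0.734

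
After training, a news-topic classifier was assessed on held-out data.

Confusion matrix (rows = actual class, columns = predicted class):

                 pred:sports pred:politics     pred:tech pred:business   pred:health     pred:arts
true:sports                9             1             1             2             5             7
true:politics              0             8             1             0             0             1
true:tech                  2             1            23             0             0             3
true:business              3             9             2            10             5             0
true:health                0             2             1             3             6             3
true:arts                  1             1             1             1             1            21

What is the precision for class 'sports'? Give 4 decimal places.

precision = TP/(TP+FP).
sports: TP=9, FP=0+2+3+0+1=6 → 9/15 = 0.60000

0.6000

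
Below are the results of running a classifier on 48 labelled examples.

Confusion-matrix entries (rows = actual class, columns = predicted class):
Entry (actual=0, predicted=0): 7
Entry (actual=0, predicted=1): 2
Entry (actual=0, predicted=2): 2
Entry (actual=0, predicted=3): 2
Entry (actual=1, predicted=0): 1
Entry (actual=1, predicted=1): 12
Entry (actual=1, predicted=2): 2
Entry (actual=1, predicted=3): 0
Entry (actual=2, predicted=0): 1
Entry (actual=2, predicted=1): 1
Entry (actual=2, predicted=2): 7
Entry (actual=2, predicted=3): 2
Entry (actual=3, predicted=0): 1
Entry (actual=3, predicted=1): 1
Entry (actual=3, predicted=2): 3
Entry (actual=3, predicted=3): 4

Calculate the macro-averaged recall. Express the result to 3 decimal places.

Per-class recall (TP/(TP+FN)):
  0: TP=7, FN=2+2+2=6 → 7/13 = 0.5385
  1: TP=12, FN=1+2+0=3 → 12/15 = 0.8000
  2: TP=7, FN=1+1+2=4 → 7/11 = 0.6364
  3: TP=4, FN=1+1+3=5 → 4/9 = 0.4444
Macro-recall = mean = (0.5385 + 0.8000 + 0.6364 + 0.4444) / 4 = 0.605

0.605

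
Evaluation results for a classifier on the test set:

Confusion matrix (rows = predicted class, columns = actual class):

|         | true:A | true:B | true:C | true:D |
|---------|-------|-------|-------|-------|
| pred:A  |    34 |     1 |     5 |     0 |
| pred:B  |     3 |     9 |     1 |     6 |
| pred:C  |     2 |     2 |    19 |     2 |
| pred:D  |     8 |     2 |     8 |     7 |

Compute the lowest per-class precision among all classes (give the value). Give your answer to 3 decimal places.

Per-class precision (TP/(TP+FP)):
  A: TP=34, FP=1+5+0=6 → 34/40 = 0.8500
  B: TP=9, FP=3+1+6=10 → 9/19 = 0.4737
  C: TP=19, FP=2+2+2=6 → 19/25 = 0.7600
  D: TP=7, FP=8+2+8=18 → 7/25 = 0.2800
Lowest is class 'D' with precision = 0.280.

0.280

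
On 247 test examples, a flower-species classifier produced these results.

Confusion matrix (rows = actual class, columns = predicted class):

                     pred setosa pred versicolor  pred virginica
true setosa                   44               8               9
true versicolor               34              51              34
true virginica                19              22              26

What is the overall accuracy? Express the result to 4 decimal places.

0.4899

Accuracy = trace / total = (44+51+26=121) / 247 = 121/247 = 0.4899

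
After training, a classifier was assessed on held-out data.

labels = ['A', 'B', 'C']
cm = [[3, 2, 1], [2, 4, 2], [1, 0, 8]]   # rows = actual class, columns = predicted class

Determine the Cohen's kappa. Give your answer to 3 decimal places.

Observed agreement pₒ = trace/N = 15/23 = 0.6522
Expected agreement pₑ = Σ (rowᵢ·colᵢ)/N² = (6·6 + 8·6 + 9·11)/23² = 0.3459
κ = (pₒ − pₑ)/(1 − pₑ) = (0.6522 − 0.3459)/(1 − 0.3459) = 0.468

0.468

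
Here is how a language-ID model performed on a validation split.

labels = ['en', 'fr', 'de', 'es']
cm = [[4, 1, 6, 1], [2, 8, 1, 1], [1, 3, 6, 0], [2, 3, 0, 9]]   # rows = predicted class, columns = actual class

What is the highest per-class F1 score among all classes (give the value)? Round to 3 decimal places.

Per-class F1 score (2·TP/(2·TP+FP+FN)):
  en: TP=4, FP=1+6+1=8, FN=2+1+2=5 → 8/21 = 0.3810
  fr: TP=8, FP=2+1+1=4, FN=1+3+3=7 → 16/27 = 0.5926
  de: TP=6, FP=1+3+0=4, FN=6+1+0=7 → 12/23 = 0.5217
  es: TP=9, FP=2+3+0=5, FN=1+1+0=2 → 18/25 = 0.7200
Highest is class 'es' with F1 score = 0.720.

0.720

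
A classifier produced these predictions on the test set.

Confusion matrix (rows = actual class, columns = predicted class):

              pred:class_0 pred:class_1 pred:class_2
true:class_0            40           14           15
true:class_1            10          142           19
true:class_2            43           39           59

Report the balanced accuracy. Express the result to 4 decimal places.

0.6095

Balanced accuracy = mean of per-class recall.
  class_0: recall = 40/69 = 0.57971
  class_1: recall = 142/171 = 0.83041
  class_2: recall = 59/141 = 0.41844
Mean = (0.57971 + 0.83041 + 0.41844) / 3 = 0.6095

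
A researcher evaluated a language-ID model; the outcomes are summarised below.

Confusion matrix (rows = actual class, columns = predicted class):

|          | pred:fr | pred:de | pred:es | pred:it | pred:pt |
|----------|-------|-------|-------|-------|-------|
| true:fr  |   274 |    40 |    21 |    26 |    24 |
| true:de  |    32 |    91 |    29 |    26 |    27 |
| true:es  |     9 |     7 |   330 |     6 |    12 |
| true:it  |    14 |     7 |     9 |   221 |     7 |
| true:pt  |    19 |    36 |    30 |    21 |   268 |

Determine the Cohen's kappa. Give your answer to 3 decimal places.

Observed agreement pₒ = trace/N = 1184/1586 = 0.7465
Expected agreement pₑ = Σ (rowᵢ·colᵢ)/N² = (385·348 + 205·181 + 364·419 + 258·300 + 374·338)/1586² = 0.2097
κ = (pₒ − pₑ)/(1 − pₑ) = (0.7465 − 0.2097)/(1 − 0.2097) = 0.679

0.679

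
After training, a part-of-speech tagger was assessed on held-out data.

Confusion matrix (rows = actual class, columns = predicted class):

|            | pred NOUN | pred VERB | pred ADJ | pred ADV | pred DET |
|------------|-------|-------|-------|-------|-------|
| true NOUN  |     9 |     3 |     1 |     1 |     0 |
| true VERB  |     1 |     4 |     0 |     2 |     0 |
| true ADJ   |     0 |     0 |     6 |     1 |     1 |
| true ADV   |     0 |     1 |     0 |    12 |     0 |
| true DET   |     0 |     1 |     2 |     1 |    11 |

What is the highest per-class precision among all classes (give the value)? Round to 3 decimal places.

0.917

Per-class precision (TP/(TP+FP)):
  NOUN: TP=9, FP=1+0+0+0=1 → 9/10 = 0.9000
  VERB: TP=4, FP=3+0+1+1=5 → 4/9 = 0.4444
  ADJ: TP=6, FP=1+0+0+2=3 → 6/9 = 0.6667
  ADV: TP=12, FP=1+2+1+1=5 → 12/17 = 0.7059
  DET: TP=11, FP=0+0+1+0=1 → 11/12 = 0.9167
Highest is class 'DET' with precision = 0.917.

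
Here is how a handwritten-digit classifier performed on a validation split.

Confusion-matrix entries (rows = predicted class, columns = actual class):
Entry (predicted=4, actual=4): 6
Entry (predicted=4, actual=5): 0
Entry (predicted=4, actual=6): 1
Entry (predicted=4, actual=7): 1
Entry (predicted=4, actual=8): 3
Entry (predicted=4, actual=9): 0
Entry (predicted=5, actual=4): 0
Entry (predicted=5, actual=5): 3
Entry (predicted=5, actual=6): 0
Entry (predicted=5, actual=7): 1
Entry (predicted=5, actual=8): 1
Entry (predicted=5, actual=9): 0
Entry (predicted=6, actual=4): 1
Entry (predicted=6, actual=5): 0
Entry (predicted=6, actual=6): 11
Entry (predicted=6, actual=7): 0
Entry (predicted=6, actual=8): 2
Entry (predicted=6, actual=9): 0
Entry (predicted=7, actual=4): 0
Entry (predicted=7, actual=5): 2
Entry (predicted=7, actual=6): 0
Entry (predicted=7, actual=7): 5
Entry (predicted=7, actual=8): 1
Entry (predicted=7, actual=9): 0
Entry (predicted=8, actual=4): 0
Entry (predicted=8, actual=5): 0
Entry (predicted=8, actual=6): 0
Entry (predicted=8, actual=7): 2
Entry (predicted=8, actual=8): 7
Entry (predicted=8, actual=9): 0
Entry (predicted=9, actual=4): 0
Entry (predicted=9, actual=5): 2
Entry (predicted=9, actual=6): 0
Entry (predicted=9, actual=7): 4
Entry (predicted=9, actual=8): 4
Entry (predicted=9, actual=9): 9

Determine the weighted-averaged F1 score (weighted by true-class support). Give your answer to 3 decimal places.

0.600

Per-class F1 score (2·TP/(2·TP+FP+FN)):
  4: TP=6, FP=0+1+1+3+0=5, FN=0+1+0+0+0=1 → 12/18 = 0.6667
  5: TP=3, FP=0+0+1+1+0=2, FN=0+0+2+0+2=4 → 6/12 = 0.5000
  6: TP=11, FP=1+0+0+2+0=3, FN=1+0+0+0+0=1 → 22/26 = 0.8462
  7: TP=5, FP=0+2+0+1+0=3, FN=1+1+0+2+4=8 → 10/21 = 0.4762
  8: TP=7, FP=0+0+0+2+0=2, FN=3+1+2+1+4=11 → 14/27 = 0.5185
  9: TP=9, FP=0+2+0+4+4=10, FN=0+0+0+0+0=0 → 18/28 = 0.6429
Weighted-F1 score = Σ (supportᵢ/N)·F1 scoreᵢ with N=66: (7/66)·0.6667 + (7/66)·0.5000 + (12/66)·0.8462 + (13/66)·0.4762 + (18/66)·0.5185 + (9/66)·0.6429 = 0.600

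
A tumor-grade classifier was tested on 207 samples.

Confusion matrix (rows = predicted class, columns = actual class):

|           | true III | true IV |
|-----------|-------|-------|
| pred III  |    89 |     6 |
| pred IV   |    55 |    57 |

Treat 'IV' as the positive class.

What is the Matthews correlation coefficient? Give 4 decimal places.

0.4828

MCC = (TP·TN − FP·FN) / √((TP+FP)(TP+FN)(TN+FP)(TN+FN))
Numerator = 57·89 − 55·6 = 4743
Denominator = √(112·63·144·95) = √96526080 = 9824.7687
MCC = 4743 / 9824.7687 = 0.4828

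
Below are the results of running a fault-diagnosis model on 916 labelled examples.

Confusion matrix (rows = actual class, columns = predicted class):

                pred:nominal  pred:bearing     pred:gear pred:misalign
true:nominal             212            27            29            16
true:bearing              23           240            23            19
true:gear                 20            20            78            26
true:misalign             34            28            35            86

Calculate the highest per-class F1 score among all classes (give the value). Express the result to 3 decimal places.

0.774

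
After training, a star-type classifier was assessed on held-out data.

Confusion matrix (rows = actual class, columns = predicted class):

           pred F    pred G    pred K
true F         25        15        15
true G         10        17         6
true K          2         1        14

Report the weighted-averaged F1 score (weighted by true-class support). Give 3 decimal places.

Per-class F1 score (2·TP/(2·TP+FP+FN)):
  F: TP=25, FP=10+2=12, FN=15+15=30 → 50/92 = 0.5435
  G: TP=17, FP=15+1=16, FN=10+6=16 → 34/66 = 0.5152
  K: TP=14, FP=15+6=21, FN=2+1=3 → 28/52 = 0.5385
Weighted-F1 score = Σ (supportᵢ/N)·F1 scoreᵢ with N=105: (55/105)·0.5435 + (33/105)·0.5152 + (17/105)·0.5385 = 0.534

0.534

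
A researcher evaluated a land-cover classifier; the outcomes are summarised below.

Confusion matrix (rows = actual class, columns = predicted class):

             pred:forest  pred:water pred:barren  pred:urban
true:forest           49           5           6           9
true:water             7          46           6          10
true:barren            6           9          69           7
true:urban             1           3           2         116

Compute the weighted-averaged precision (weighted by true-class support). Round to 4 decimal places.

Per-class precision (TP/(TP+FP)):
  forest: TP=49, FP=7+6+1=14 → 49/63 = 0.77778
  water: TP=46, FP=5+9+3=17 → 46/63 = 0.73016
  barren: TP=69, FP=6+6+2=14 → 69/83 = 0.83133
  urban: TP=116, FP=9+10+7=26 → 116/142 = 0.81690
Weighted-precision = Σ (supportᵢ/N)·precisionᵢ with N=351: (69/351)·0.77778 + (69/351)·0.73016 + (91/351)·0.83133 + (122/351)·0.81690 = 0.7959

0.7959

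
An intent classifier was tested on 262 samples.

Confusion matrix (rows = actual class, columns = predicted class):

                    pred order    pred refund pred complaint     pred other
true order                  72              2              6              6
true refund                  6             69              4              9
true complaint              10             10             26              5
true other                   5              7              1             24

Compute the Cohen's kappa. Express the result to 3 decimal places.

Observed agreement pₒ = trace/N = 191/262 = 0.7290
Expected agreement pₑ = Σ (rowᵢ·colᵢ)/N² = (86·93 + 88·88 + 51·37 + 37·44)/262² = 0.2805
κ = (pₒ − pₑ)/(1 − pₑ) = (0.7290 − 0.2805)/(1 − 0.2805) = 0.623

0.623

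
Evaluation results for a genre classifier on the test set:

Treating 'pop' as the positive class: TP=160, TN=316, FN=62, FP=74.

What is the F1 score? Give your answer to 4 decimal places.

0.7018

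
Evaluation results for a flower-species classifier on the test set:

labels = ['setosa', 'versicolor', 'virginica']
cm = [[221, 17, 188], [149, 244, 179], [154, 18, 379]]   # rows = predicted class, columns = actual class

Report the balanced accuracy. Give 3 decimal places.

Balanced accuracy = mean of per-class recall.
  setosa: recall = 221/524 = 0.4218
  versicolor: recall = 244/279 = 0.8746
  virginica: recall = 379/746 = 0.5080
Mean = (0.4218 + 0.8746 + 0.5080) / 3 = 0.601

0.601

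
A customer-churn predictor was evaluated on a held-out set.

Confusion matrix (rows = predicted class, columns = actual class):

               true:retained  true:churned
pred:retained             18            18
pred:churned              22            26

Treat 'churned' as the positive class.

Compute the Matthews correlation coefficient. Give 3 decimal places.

MCC = (TP·TN − FP·FN) / √((TP+FP)(TP+FN)(TN+FP)(TN+FN))
Numerator = 26·18 − 22·18 = 72
Denominator = √(48·44·40·36) = √3041280 = 1743.9266
MCC = 72 / 1743.9266 = 0.041

0.041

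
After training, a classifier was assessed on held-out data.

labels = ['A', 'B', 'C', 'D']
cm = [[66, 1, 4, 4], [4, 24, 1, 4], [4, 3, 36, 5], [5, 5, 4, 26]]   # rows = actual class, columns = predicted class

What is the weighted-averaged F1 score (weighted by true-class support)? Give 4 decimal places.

Per-class F1 score (2·TP/(2·TP+FP+FN)):
  A: TP=66, FP=4+4+5=13, FN=1+4+4=9 → 132/154 = 0.85714
  B: TP=24, FP=1+3+5=9, FN=4+1+4=9 → 48/66 = 0.72727
  C: TP=36, FP=4+1+4=9, FN=4+3+5=12 → 72/93 = 0.77419
  D: TP=26, FP=4+4+5=13, FN=5+5+4=14 → 52/79 = 0.65823
Weighted-F1 score = Σ (supportᵢ/N)·F1 scoreᵢ with N=196: (75/196)·0.85714 + (33/196)·0.72727 + (48/196)·0.77419 + (40/196)·0.65823 = 0.7744

0.7744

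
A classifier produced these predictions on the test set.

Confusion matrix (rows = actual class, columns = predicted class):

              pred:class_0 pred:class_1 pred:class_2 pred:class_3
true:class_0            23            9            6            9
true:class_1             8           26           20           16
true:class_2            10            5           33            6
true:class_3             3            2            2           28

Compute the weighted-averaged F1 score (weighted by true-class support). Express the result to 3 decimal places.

Per-class F1 score (2·TP/(2·TP+FP+FN)):
  class_0: TP=23, FP=8+10+3=21, FN=9+6+9=24 → 46/91 = 0.5055
  class_1: TP=26, FP=9+5+2=16, FN=8+20+16=44 → 52/112 = 0.4643
  class_2: TP=33, FP=6+20+2=28, FN=10+5+6=21 → 66/115 = 0.5739
  class_3: TP=28, FP=9+16+6=31, FN=3+2+2=7 → 56/94 = 0.5957
Weighted-F1 score = Σ (supportᵢ/N)·F1 scoreᵢ with N=206: (47/206)·0.5055 + (70/206)·0.4643 + (54/206)·0.5739 + (35/206)·0.5957 = 0.525

0.525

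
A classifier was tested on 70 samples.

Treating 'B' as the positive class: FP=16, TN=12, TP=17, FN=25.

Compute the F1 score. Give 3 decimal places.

Precision = TP/(TP+FP) = 17/33 = 0.5152
Recall = TP/(TP+FN) = 17/42 = 0.4048
F1 = 2·TP/(2·TP+FP+FN) = 34/75 = 0.453

0.453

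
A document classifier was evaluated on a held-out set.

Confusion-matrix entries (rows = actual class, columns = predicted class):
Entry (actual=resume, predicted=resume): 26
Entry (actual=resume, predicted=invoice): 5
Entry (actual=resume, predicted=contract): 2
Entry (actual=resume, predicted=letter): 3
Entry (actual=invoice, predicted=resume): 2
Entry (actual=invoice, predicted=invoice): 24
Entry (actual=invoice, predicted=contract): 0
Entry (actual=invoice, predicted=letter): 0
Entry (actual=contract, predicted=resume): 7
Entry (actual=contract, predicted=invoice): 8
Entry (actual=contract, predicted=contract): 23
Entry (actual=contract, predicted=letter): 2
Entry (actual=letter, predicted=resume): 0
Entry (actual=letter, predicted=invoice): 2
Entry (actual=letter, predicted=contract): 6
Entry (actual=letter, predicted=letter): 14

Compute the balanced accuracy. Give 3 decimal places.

Balanced accuracy = mean of per-class recall.
  resume: recall = 26/36 = 0.7222
  invoice: recall = 24/26 = 0.9231
  contract: recall = 23/40 = 0.5750
  letter: recall = 14/22 = 0.6364
Mean = (0.7222 + 0.9231 + 0.5750 + 0.6364) / 4 = 0.714

0.714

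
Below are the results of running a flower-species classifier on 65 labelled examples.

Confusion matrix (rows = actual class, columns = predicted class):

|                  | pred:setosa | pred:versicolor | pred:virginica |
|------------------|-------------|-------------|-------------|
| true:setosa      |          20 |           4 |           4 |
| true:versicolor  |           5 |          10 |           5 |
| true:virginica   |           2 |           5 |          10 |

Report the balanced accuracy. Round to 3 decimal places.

Balanced accuracy = mean of per-class recall.
  setosa: recall = 20/28 = 0.7143
  versicolor: recall = 10/20 = 0.5000
  virginica: recall = 10/17 = 0.5882
Mean = (0.7143 + 0.5000 + 0.5882) / 3 = 0.601

0.601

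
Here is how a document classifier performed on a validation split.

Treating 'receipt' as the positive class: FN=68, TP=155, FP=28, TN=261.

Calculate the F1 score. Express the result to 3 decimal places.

0.764

Precision = TP/(TP+FP) = 155/183 = 0.8470
Recall = TP/(TP+FN) = 155/223 = 0.6951
F1 = 2·TP/(2·TP+FP+FN) = 310/406 = 0.764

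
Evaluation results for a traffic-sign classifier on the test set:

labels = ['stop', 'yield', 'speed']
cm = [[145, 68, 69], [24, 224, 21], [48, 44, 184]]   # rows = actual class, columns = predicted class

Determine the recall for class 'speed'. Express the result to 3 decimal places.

One-vs-rest for 'speed': TP = diagonal; FP = other classes predicted 'speed'; FN = 'speed' predicted as other.
recall = TP/(TP+FN).
speed: TP=184, FN=48+44=92 → 184/276 = 0.6667

0.667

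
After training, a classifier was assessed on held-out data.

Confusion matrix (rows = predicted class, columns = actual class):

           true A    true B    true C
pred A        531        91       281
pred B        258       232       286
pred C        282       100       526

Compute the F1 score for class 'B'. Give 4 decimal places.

Take TP from the diagonal, FP from the rest of the 'B' prediction marginal, FN from the rest of the 'B' actual marginal.
F1 score = 2·TP/(2·TP+FP+FN).
B: TP=232, FP=258+286=544, FN=91+100=191 → 464/1199 = 0.38699

0.3870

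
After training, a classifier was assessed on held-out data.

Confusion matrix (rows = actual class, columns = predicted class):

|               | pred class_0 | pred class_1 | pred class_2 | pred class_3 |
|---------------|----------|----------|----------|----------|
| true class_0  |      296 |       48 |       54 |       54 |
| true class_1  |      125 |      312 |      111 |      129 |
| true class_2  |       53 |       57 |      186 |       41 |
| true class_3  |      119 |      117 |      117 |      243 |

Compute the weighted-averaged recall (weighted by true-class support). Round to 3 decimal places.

0.503

Per-class recall (TP/(TP+FN)):
  class_0: TP=296, FN=48+54+54=156 → 296/452 = 0.6549
  class_1: TP=312, FN=125+111+129=365 → 312/677 = 0.4609
  class_2: TP=186, FN=53+57+41=151 → 186/337 = 0.5519
  class_3: TP=243, FN=119+117+117=353 → 243/596 = 0.4077
Weighted-recall = Σ (supportᵢ/N)·recallᵢ with N=2062: (452/2062)·0.6549 + (677/2062)·0.4609 + (337/2062)·0.5519 + (596/2062)·0.4077 = 0.503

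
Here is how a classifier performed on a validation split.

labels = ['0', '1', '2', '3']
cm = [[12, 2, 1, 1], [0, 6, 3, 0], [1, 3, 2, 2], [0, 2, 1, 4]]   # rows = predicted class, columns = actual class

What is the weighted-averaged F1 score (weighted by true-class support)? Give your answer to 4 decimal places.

0.5929

Per-class F1 score (2·TP/(2·TP+FP+FN)):
  0: TP=12, FP=2+1+1=4, FN=0+1+0=1 → 24/29 = 0.82759
  1: TP=6, FP=0+3+0=3, FN=2+3+2=7 → 12/22 = 0.54545
  2: TP=2, FP=1+3+2=6, FN=1+3+1=5 → 4/15 = 0.26667
  3: TP=4, FP=0+2+1=3, FN=1+0+2=3 → 8/14 = 0.57143
Weighted-F1 score = Σ (supportᵢ/N)·F1 scoreᵢ with N=40: (13/40)·0.82759 + (13/40)·0.54545 + (7/40)·0.26667 + (7/40)·0.57143 = 0.5929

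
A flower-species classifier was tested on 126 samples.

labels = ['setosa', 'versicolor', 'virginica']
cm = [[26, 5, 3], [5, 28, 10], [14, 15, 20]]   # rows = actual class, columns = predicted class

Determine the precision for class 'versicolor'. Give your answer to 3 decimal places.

Treat 'versicolor' as positive and all other classes as negative.
precision = TP/(TP+FP).
versicolor: TP=28, FP=5+15=20 → 28/48 = 0.5833

0.583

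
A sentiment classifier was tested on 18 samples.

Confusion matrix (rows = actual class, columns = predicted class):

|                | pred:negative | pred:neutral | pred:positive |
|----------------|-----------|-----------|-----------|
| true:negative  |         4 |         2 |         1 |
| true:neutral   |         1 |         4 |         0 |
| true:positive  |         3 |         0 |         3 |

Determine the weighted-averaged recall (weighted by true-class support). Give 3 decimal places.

Per-class recall (TP/(TP+FN)):
  negative: TP=4, FN=2+1=3 → 4/7 = 0.5714
  neutral: TP=4, FN=1+0=1 → 4/5 = 0.8000
  positive: TP=3, FN=3+0=3 → 3/6 = 0.5000
Weighted-recall = Σ (supportᵢ/N)·recallᵢ with N=18: (7/18)·0.5714 + (5/18)·0.8000 + (6/18)·0.5000 = 0.611

0.611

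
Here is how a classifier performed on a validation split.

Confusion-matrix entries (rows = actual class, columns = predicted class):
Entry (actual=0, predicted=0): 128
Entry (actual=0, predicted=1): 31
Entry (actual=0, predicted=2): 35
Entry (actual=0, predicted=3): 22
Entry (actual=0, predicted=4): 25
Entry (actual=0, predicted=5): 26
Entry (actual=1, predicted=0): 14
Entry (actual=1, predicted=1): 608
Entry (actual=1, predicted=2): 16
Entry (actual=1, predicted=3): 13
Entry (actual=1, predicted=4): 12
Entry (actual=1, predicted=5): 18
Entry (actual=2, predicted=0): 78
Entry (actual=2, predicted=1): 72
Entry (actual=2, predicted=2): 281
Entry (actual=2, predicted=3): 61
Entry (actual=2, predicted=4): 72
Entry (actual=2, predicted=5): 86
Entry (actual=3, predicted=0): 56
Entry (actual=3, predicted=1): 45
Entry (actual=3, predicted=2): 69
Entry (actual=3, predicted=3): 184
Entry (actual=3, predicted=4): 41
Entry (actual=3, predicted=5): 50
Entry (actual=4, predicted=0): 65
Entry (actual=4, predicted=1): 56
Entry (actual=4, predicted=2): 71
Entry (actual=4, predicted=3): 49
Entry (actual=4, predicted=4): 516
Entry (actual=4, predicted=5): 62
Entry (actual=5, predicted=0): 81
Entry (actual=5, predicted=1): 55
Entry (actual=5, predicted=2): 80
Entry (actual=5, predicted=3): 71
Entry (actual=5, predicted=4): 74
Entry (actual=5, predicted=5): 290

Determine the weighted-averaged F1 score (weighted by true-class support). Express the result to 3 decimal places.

0.567

Per-class F1 score (2·TP/(2·TP+FP+FN)):
  0: TP=128, FP=14+78+56+65+81=294, FN=31+35+22+25+26=139 → 256/689 = 0.3716
  1: TP=608, FP=31+72+45+56+55=259, FN=14+16+13+12+18=73 → 1216/1548 = 0.7855
  2: TP=281, FP=35+16+69+71+80=271, FN=78+72+61+72+86=369 → 562/1202 = 0.4676
  3: TP=184, FP=22+13+61+49+71=216, FN=56+45+69+41+50=261 → 368/845 = 0.4355
  4: TP=516, FP=25+12+72+41+74=224, FN=65+56+71+49+62=303 → 1032/1559 = 0.6620
  5: TP=290, FP=26+18+86+50+62=242, FN=81+55+80+71+74=361 → 580/1183 = 0.4903
Weighted-F1 score = Σ (supportᵢ/N)·F1 scoreᵢ with N=3513: (267/3513)·0.3716 + (681/3513)·0.7855 + (650/3513)·0.4676 + (445/3513)·0.4355 + (819/3513)·0.6620 + (651/3513)·0.4903 = 0.567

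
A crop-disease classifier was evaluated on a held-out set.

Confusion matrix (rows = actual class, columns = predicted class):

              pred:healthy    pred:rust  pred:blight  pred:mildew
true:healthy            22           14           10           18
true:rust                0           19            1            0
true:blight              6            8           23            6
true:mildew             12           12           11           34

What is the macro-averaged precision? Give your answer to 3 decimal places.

Per-class precision (TP/(TP+FP)):
  healthy: TP=22, FP=0+6+12=18 → 22/40 = 0.5500
  rust: TP=19, FP=14+8+12=34 → 19/53 = 0.3585
  blight: TP=23, FP=10+1+11=22 → 23/45 = 0.5111
  mildew: TP=34, FP=18+0+6=24 → 34/58 = 0.5862
Macro-precision = mean = (0.5500 + 0.3585 + 0.5111 + 0.5862) / 4 = 0.501

0.501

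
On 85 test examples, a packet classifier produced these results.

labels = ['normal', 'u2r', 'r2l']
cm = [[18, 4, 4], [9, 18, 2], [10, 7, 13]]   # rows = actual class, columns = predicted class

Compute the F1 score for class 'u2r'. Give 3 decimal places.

0.621

Treat 'u2r' as positive and all other classes as negative.
F1 score = 2·TP/(2·TP+FP+FN).
u2r: TP=18, FP=4+7=11, FN=9+2=11 → 36/58 = 0.6207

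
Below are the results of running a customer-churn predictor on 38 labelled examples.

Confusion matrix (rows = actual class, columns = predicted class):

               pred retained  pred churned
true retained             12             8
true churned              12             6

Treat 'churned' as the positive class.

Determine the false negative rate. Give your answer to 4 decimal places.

FNR = FN/(FN+TP) = 12/(12+6) = 0.6667

0.6667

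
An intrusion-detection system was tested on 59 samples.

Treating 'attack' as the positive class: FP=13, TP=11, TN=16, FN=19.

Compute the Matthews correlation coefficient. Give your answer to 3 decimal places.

-0.083

MCC = (TP·TN − FP·FN) / √((TP+FP)(TP+FN)(TN+FP)(TN+FN))
Numerator = 11·16 − 13·19 = -71
Denominator = √(24·30·29·35) = √730800 = 854.8684
MCC = -71 / 854.8684 = -0.083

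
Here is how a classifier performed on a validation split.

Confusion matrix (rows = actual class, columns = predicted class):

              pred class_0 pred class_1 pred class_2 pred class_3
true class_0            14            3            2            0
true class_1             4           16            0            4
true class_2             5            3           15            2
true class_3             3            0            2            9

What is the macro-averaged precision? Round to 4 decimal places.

Per-class precision (TP/(TP+FP)):
  class_0: TP=14, FP=4+5+3=12 → 14/26 = 0.53846
  class_1: TP=16, FP=3+3+0=6 → 16/22 = 0.72727
  class_2: TP=15, FP=2+0+2=4 → 15/19 = 0.78947
  class_3: TP=9, FP=0+4+2=6 → 9/15 = 0.60000
Macro-precision = mean = (0.53846 + 0.72727 + 0.78947 + 0.60000) / 4 = 0.6638

0.6638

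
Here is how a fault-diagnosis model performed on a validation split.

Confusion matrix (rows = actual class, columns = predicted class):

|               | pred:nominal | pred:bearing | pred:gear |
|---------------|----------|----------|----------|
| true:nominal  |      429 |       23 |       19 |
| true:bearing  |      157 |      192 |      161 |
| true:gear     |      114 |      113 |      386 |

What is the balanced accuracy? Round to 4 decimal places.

0.6390

Balanced accuracy = mean of per-class recall.
  nominal: recall = 429/471 = 0.91083
  bearing: recall = 192/510 = 0.37647
  gear: recall = 386/613 = 0.62969
Mean = (0.91083 + 0.37647 + 0.62969) / 3 = 0.6390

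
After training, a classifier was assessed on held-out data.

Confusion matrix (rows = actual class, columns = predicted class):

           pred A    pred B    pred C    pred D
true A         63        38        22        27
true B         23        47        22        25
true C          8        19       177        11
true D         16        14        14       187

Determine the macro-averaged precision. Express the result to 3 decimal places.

0.618

Per-class precision (TP/(TP+FP)):
  A: TP=63, FP=23+8+16=47 → 63/110 = 0.5727
  B: TP=47, FP=38+19+14=71 → 47/118 = 0.3983
  C: TP=177, FP=22+22+14=58 → 177/235 = 0.7532
  D: TP=187, FP=27+25+11=63 → 187/250 = 0.7480
Macro-precision = mean = (0.5727 + 0.3983 + 0.7532 + 0.7480) / 4 = 0.618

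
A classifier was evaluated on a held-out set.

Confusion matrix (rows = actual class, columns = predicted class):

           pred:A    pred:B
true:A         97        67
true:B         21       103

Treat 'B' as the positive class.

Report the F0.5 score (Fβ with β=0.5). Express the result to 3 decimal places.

Fβ = (1+β²)·TP / ((1+β²)·TP + β²·FN + FP), with β²=1/4
= 1.25·103 / (1.25·103 + 0.25·21 + 67) = 0.641

0.641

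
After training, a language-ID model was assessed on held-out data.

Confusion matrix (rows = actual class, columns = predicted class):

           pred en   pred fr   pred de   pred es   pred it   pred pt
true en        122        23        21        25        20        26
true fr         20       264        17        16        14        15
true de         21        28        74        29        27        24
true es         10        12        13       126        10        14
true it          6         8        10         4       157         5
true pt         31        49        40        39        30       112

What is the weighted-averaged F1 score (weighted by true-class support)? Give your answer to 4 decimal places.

Per-class F1 score (2·TP/(2·TP+FP+FN)):
  en: TP=122, FP=20+21+10+6+31=88, FN=23+21+25+20+26=115 → 244/447 = 0.54586
  fr: TP=264, FP=23+28+12+8+49=120, FN=20+17+16+14+15=82 → 528/730 = 0.72329
  de: TP=74, FP=21+17+13+10+40=101, FN=21+28+29+27+24=129 → 148/378 = 0.39153
  es: TP=126, FP=25+16+29+4+39=113, FN=10+12+13+10+14=59 → 252/424 = 0.59434
  it: TP=157, FP=20+14+27+10+30=101, FN=6+8+10+4+5=33 → 314/448 = 0.70089
  pt: TP=112, FP=26+15+24+14+5=84, FN=31+49+40+39+30=189 → 224/497 = 0.45070
Weighted-F1 score = Σ (supportᵢ/N)·F1 scoreᵢ with N=1462: (237/1462)·0.54586 + (346/1462)·0.72329 + (203/1462)·0.39153 + (185/1462)·0.59434 + (190/1462)·0.70089 + (301/1462)·0.45070 = 0.5731

0.5731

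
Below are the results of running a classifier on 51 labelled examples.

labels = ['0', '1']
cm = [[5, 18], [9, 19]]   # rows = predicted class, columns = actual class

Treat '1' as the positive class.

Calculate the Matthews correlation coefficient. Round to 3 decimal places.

MCC = (TP·TN − FP·FN) / √((TP+FP)(TP+FN)(TN+FP)(TN+FN))
Numerator = 19·5 − 9·18 = -67
Denominator = √(28·37·14·23) = √333592 = 577.5742
MCC = -67 / 577.5742 = -0.116

-0.116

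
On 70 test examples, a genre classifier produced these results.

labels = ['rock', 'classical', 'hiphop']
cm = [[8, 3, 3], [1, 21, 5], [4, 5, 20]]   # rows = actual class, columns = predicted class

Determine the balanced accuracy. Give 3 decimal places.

Balanced accuracy = mean of per-class recall.
  rock: recall = 8/14 = 0.5714
  classical: recall = 21/27 = 0.7778
  hiphop: recall = 20/29 = 0.6897
Mean = (0.5714 + 0.7778 + 0.6897) / 3 = 0.680

0.680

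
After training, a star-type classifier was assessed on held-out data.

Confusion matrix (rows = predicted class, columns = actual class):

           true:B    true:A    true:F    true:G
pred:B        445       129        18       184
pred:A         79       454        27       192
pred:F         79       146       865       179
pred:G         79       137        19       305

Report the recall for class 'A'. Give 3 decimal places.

Take TP from the diagonal, FP from the rest of the 'A' prediction marginal, FN from the rest of the 'A' actual marginal.
recall = TP/(TP+FN).
A: TP=454, FN=129+146+137=412 → 454/866 = 0.5242

0.524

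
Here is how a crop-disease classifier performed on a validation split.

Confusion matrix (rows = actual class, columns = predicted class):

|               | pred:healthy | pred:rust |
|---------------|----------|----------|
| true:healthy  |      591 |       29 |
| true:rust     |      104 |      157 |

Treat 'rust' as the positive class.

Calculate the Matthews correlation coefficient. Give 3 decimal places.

MCC = (TP·TN − FP·FN) / √((TP+FP)(TP+FN)(TN+FP)(TN+FN))
Numerator = 157·591 − 29·104 = 89771
Denominator = √(186·261·620·695) = √20918471400 = 144632.1935
MCC = 89771 / 144632.1935 = 0.621

0.621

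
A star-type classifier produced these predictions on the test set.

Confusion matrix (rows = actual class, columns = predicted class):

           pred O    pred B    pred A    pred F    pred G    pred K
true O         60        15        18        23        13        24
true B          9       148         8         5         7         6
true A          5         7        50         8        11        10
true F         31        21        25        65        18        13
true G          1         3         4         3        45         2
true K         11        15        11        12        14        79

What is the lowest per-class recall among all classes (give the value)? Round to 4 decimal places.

0.3757

Per-class recall (TP/(TP+FN)):
  O: TP=60, FN=15+18+23+13+24=93 → 60/153 = 0.39216
  B: TP=148, FN=9+8+5+7+6=35 → 148/183 = 0.80874
  A: TP=50, FN=5+7+8+11+10=41 → 50/91 = 0.54945
  F: TP=65, FN=31+21+25+18+13=108 → 65/173 = 0.37572
  G: TP=45, FN=1+3+4+3+2=13 → 45/58 = 0.77586
  K: TP=79, FN=11+15+11+12+14=63 → 79/142 = 0.55634
Lowest is class 'F' with recall = 0.3757.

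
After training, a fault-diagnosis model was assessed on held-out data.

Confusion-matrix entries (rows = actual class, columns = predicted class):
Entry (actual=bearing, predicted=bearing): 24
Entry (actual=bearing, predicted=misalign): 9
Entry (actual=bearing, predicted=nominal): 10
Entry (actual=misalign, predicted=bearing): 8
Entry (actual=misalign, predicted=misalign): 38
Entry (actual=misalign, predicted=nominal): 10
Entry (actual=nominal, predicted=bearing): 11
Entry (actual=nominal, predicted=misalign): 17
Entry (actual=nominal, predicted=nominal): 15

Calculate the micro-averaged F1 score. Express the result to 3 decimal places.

0.542

Micro-averaging pools counts across classes: ΣTP=77, ΣFP=65, ΣFN=65.
Micro-F1 score = 2·TP/(2·TP+FP+FN) on pooled counts = 0.542 (equals overall accuracy in single-label multiclass).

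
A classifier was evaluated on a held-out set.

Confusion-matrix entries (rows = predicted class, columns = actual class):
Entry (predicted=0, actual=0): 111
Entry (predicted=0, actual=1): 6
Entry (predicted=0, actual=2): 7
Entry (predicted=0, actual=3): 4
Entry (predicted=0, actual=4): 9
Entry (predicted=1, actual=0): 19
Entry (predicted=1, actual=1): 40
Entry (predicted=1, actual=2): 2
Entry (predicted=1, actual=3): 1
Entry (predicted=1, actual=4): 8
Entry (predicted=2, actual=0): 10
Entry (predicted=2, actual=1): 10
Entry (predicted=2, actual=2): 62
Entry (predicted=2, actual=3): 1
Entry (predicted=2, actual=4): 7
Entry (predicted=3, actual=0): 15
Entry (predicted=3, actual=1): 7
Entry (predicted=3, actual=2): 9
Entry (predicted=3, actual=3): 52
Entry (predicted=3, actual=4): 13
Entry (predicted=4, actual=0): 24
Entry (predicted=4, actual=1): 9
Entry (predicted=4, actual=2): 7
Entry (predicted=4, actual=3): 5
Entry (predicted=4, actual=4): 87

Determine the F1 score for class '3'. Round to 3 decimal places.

Treat '3' as positive and all other classes as negative.
F1 score = 2·TP/(2·TP+FP+FN).
3: TP=52, FP=15+7+9+13=44, FN=4+1+1+5=11 → 104/159 = 0.6541

0.654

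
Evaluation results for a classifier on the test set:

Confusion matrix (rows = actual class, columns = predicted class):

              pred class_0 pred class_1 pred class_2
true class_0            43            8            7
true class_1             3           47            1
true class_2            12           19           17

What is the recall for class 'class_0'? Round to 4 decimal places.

recall = TP/(TP+FN).
class_0: TP=43, FN=8+7=15 → 43/58 = 0.74138

0.7414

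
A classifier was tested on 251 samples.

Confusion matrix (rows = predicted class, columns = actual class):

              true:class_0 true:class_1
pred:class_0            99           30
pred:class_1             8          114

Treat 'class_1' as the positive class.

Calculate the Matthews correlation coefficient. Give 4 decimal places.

0.7093

MCC = (TP·TN − FP·FN) / √((TP+FP)(TP+FN)(TN+FP)(TN+FN))
Numerator = 114·99 − 8·30 = 11046
Denominator = √(122·144·107·129) = √242491104 = 15572.1259
MCC = 11046 / 15572.1259 = 0.7093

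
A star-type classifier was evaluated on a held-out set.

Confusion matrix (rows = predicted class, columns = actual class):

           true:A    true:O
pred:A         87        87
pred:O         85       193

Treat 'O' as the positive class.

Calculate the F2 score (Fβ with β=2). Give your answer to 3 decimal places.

Fβ = (1+β²)·TP / ((1+β²)·TP + β²·FN + FP), with β²=4
= 5·193 / (5·193 + 4·87 + 85) = 0.690

0.690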